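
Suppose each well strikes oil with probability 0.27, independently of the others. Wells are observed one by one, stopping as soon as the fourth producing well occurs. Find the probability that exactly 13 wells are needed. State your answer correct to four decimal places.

Y = trial on which the fourth success occurs; negative binomial, r=4, p=0.27.
P(Y=13) = C(12,3) · p^4 · (1−p)^9
= 220 · 0.0053144 · 0.058872 = 0.068831

0.0688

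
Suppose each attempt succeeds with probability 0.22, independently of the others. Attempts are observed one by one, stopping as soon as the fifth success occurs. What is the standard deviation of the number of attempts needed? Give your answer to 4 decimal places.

8.9766

Y = total attempts until the fifth success; negative binomial with r=5, p=0.22.
SD(Y) = √[r(1−p)/p²] = √(80.578512) = 8.976553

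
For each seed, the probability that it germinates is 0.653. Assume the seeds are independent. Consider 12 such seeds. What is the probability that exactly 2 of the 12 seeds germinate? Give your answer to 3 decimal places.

0.001

X ~ Binomial(n=12, p=0.653).
P(X=2) = C(12,2) · p^2 · (1−p)^10
= 66 · 0.42641 · 2.531e-05 = 0.00071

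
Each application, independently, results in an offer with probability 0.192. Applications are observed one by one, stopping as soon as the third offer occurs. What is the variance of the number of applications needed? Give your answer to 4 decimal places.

65.7552

Y = total applications until the third success; negative binomial with r=3, p=0.192.
Var(Y) = r(1−p)/p² = 3·0.808 / 0.192² = 65.755208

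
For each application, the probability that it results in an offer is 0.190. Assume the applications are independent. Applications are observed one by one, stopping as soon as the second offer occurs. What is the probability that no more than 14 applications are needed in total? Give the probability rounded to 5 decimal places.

0.77580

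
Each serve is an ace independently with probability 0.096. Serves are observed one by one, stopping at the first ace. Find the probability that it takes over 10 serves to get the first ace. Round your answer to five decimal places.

0.36449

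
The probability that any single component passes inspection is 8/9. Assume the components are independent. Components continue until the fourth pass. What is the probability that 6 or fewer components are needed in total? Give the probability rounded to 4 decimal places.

Finishing within 6 components ⇔ at least 4 successes in the first 6. With X ~ Binomial(6, 0.888889), P(Y ≤ 6) = 1 − P(X ≤ 3).
  k=0: C(6,0)·0.888889^0·0.111111^6 = 0.000002
  k=1: C(6,1)·0.888889^1·0.111111^5 = 0.000090
  k=2: C(6,2)·0.888889^2·0.111111^4 = 0.001806
  k=3: C(6,3)·0.888889^3·0.111111^3 = 0.019268
1 − 0.021167 = 0.978833

0.9788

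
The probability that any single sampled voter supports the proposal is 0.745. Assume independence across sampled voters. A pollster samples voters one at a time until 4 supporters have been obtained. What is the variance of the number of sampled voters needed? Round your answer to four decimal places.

1.8378

Y = total sampled voters until the fourth success; negative binomial with r=4, p=0.745.
Var(Y) = r(1−p)/p² = 4·0.255 / 0.745² = 1.837755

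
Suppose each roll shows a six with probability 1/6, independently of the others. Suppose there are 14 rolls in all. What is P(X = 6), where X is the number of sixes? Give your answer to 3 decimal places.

X ~ Binomial(n=14, p=0.166667).
P(X=6) = C(14,6) · p^6 · (1−p)^8
= 3003 · 2.1433e-05 · 0.23257 = 0.01497

0.015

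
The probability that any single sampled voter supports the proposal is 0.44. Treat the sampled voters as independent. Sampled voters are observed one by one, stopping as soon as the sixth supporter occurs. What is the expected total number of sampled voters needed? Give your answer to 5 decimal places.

13.63636

Y = total sampled voters until the sixth success; negative binomial with r=6, p=0.44.
E[Y] = r / p = 6 / 0.44 = 13.6363636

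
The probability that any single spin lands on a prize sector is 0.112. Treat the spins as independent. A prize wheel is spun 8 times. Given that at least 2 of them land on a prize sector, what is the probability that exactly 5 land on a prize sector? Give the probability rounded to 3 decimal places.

0.003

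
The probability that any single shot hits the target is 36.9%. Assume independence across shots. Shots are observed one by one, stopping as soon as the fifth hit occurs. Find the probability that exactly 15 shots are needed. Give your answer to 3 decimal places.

0.069

Y = trial on which the fifth success occurs; negative binomial, r=5, p=0.369.
P(Y=15) = C(14,4) · p^5 · (1−p)^10
= 1001 · 0.0068412 · 0.010007 = 0.06853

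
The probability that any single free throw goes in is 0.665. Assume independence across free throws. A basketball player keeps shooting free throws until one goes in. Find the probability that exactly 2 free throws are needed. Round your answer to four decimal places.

0.2228

Geometric (trials to first success), p = 0.665.
P(Y = 2) = (1−p)^1 · p = 0.335 · 0.665 = 0.222775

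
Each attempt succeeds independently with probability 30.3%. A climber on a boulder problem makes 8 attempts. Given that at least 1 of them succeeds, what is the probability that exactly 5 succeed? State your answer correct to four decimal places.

X ~ Binomial(8, 0.303). Want P(X=5 | X≥1) = P(X=5) / P(X≥1).
P(X=5) = C(8,5)·0.303^5·0.697^3 = 0.048428
P(X≥1) = 1 − 0.055701 = 0.944299
Ratio = 0.048428 / 0.944299 = 0.051285

0.0513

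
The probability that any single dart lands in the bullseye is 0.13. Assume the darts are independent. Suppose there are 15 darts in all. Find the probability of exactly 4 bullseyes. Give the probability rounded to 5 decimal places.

X ~ Binomial(n=15, p=0.13).
P(X=4) = C(15,4) · p^4 · (1−p)^11
= 1365 · 0.00028561 · 0.21613 = 0.0842593

0.08426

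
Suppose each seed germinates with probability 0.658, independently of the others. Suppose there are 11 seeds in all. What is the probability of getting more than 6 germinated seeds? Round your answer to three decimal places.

X ~ Binomial(11, 0.658); P(X ≥ 7) = Σ C(11,k) p^k (1−p)^(11−k) over k:
  k=7: C(11,7)·0.658^7·0.342^4 = 0.24110
  k=8: C(11,8)·0.658^8·0.342^3 = 0.23194
  k=9: C(11,9)·0.658^9·0.342^2 = 0.14875
  k=10: C(11,10)·0.658^10·0.342^1 = 0.05724
  k=11: C(11,11)·0.658^11·0.342^0 = 0.01001
Total = 0.68903

0.689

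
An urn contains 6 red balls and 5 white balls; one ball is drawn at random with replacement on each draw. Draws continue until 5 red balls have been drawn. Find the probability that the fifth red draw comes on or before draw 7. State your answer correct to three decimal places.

0.308

Finishing within 7 draws ⇔ at least 5 successes in the first 7. With X ~ Binomial(7, 0.545455), P(Y ≤ 7) = 1 − P(X ≤ 4).
  k=0: C(7,0)·0.545455^0·0.454545^7 = 0.00401
  k=1: C(7,1)·0.545455^1·0.454545^6 = 0.03368
  k=2: C(7,2)·0.545455^2·0.454545^5 = 0.12123
  k=3: C(7,3)·0.545455^3·0.454545^4 = 0.24247
  k=4: C(7,4)·0.545455^4·0.454545^3 = 0.29096
1 − 0.69235 = 0.30765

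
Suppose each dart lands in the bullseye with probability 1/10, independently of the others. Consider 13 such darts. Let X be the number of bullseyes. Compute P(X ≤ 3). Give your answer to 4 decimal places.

X ~ Binomial(13, 0.10); P(X ≤ 3) = Σ C(13,k) p^k (1−p)^(13−k) over k:
  k=0: C(13,0)·0.10^0·0.90^13 = 0.254187
  k=1: C(13,1)·0.10^1·0.90^12 = 0.367158
  k=2: C(13,2)·0.10^2·0.90^11 = 0.244772
  k=3: C(13,3)·0.10^3·0.90^10 = 0.099722
Total = 0.965839

0.9658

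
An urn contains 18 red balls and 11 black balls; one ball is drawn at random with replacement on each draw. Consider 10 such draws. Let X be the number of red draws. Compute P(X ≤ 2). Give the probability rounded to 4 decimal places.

X ~ Binomial(10, 0.620690); P(X ≤ 2) = Σ C(10,k) p^k (1−p)^(10−k) over k:
  k=0: C(10,0)·0.620690^0·0.379310^10 = 0.000062
  k=1: C(10,1)·0.620690^1·0.379310^9 = 0.001009
  k=2: C(10,2)·0.620690^2·0.379310^8 = 0.007429
Total = 0.008499

0.0085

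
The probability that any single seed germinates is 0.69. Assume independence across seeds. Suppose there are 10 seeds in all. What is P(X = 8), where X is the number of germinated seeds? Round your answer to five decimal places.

0.22219

X ~ Binomial(n=10, p=0.69).
P(X=8) = C(10,8) · p^8 · (1−p)^2
= 45 · 0.05138 · 0.0961 = 0.2221921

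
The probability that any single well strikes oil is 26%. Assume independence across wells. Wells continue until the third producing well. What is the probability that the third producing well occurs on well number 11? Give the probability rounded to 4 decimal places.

0.0711

Y = trial on which the third success occurs; negative binomial, r=3, p=0.26.
P(Y=11) = C(10,2) · p^3 · (1−p)^8
= 45 · 0.017576 · 0.089919 = 0.071119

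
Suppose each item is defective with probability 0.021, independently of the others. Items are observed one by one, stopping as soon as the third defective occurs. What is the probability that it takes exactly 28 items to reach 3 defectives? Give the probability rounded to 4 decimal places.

Y = trial on which the third success occurs; negative binomial, r=3, p=0.021.
P(Y=28) = C(27,2) · p^3 · (1−p)^25
= 351 · 9.261e-06 · 0.58826 = 0.001912

0.0019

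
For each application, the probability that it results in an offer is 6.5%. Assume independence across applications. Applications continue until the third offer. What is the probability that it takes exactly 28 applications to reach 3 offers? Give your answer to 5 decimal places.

Y = trial on which the third success occurs; negative binomial, r=3, p=0.065.
P(Y=28) = C(27,2) · p^3 · (1−p)^25
= 351 · 0.00027463 · 0.18633 = 0.0179613

0.01796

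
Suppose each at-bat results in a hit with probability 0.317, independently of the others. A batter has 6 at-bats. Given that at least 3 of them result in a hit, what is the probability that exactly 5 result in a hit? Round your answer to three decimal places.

0.046

X ~ Binomial(6, 0.317). Want P(X=5 | X≥3) = P(X=5) / P(X≥3).
P(X=5) = C(6,5)·0.317^5·0.683^1 = 0.01312
P(X≥3) = 1 − 0.10151 − 0.28269 − 0.32801 = 0.28778
Ratio = 0.01312 / 0.28778 = 0.04558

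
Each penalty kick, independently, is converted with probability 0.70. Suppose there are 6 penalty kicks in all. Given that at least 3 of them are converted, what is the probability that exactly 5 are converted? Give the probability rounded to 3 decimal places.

X ~ Binomial(6, 0.70). Want P(X=5 | X≥3) = P(X=5) / P(X≥3).
P(X=5) = C(6,5)·0.70^5·0.30^1 = 0.30253
P(X≥3) = 1 − 0.00073 − 0.01021 − 0.05953 = 0.92953
Ratio = 0.30253 / 0.92953 = 0.32546

0.325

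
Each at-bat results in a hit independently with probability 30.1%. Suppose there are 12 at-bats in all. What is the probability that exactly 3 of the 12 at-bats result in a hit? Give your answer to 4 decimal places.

X ~ Binomial(n=12, p=0.301).
P(X=3) = C(12,3) · p^3 · (1−p)^9
= 220 · 0.027271 · 0.039838 = 0.239010

0.2390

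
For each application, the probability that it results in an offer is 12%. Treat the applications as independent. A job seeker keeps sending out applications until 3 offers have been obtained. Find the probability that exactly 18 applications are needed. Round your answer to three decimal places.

Y = trial on which the third success occurs; negative binomial, r=3, p=0.12.
P(Y=18) = C(17,2) · p^3 · (1−p)^15
= 136 · 0.001728 · 0.14697 = 0.03454

0.035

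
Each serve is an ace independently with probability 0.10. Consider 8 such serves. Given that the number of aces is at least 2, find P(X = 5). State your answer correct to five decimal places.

X ~ Binomial(8, 0.10). Want P(X=5 | X≥2) = P(X=5) / P(X≥2).
P(X=5) = C(8,5)·0.10^5·0.90^3 = 0.0004082
P(X≥2) = 1 − 0.4304672 − 0.3826375 = 0.1868953
Ratio = 0.0004082 / 0.1868953 = 0.0021843

0.00218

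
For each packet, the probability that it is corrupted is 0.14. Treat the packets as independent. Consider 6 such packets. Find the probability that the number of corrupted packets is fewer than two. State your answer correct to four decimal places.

0.7997

X ~ Binomial(6, 0.14); P(X ≤ 1) = Σ C(6,k) p^k (1−p)^(6−k) over k:
  k=0: C(6,0)·0.14^0·0.86^6 = 0.404567
  k=1: C(6,1)·0.14^1·0.86^5 = 0.395159
Total = 0.799726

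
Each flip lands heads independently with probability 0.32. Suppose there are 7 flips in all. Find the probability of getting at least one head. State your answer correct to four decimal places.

P(at least one) = 1 − P(none) = 1 − (1 − 0.32)^7
= 1 − 0.067230 = 0.932770

0.9328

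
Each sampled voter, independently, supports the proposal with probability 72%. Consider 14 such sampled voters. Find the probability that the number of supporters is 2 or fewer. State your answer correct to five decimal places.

X ~ Binomial(14, 0.72); P(X ≤ 2) = Σ C(14,k) p^k (1−p)^(14−k) over k:
  k=0: C(14,0)·0.72^0·0.28^14 = 0.0000000
  k=1: C(14,1)·0.72^1·0.28^13 = 0.0000007
  k=2: C(14,2)·0.72^2·0.28^12 = 0.0000110
Total = 0.0000116

0.00001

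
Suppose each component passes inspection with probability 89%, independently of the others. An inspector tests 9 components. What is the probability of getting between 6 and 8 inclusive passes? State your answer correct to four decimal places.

0.6380

X ~ Binomial(9, 0.89); P(6 ≤ X ≤ 8) = Σ C(9,k) p^k (1−p)^(9−k) over k:
  k=6: C(9,6)·0.89^6·0.11^3 = 0.055564
  k=7: C(9,7)·0.89^7·0.11^2 = 0.192672
  k=8: C(9,8)·0.89^8·0.11^1 = 0.389722
Total = 0.637958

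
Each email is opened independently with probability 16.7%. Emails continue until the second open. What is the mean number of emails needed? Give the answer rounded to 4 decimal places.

Y = total emails until the second success; negative binomial with r=2, p=0.167.
E[Y] = r / p = 2 / 0.167 = 11.976048

11.9760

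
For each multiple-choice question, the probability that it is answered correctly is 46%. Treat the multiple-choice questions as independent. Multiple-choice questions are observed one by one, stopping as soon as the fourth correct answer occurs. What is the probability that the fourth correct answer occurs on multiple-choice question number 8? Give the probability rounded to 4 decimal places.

0.1333

Y = trial on which the fourth success occurs; negative binomial, r=4, p=0.46.
P(Y=8) = C(7,3) · p^4 · (1−p)^4
= 35 · 0.044775 · 0.085031 = 0.133252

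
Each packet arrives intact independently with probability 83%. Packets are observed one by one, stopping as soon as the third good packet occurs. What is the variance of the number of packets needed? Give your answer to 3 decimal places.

Y = total packets until the third success; negative binomial with r=3, p=0.83.
Var(Y) = r(1−p)/p² = 3·0.17 / 0.83² = 0.74031

0.740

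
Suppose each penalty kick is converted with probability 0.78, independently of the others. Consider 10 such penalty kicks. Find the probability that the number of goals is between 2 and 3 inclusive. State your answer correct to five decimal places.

X ~ Binomial(10, 0.78); P(2 ≤ X ≤ 3) = Σ C(10,k) p^k (1−p)^(10−k) over k:
  k=2: C(10,2)·0.78^2·0.22^8 = 0.0001502
  k=3: C(10,3)·0.78^3·0.22^7 = 0.0014204
Total = 0.0015707

0.00157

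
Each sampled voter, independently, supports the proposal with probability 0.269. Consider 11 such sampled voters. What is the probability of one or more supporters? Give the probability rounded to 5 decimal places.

0.96815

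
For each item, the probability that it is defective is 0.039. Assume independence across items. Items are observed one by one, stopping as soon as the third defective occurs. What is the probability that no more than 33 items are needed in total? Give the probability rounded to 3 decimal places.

Finishing within 33 items ⇔ at least 3 successes in the first 33. With X ~ Binomial(33, 0.039), P(Y ≤ 33) = 1 − P(X ≤ 2).
  k=0: C(33,0)·0.039^0·0.961^33 = 0.26907
  k=1: C(33,1)·0.039^1·0.961^32 = 0.36035
  k=2: C(33,2)·0.039^2·0.961^31 = 0.23399
1 − 0.86341 = 0.13659

0.137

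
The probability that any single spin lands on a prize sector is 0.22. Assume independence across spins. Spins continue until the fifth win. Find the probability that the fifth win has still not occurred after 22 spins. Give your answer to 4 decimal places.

0.4499

Needing more than 22 spins ⇔ fewer than 5 successes in the first 22. With X ~ Binomial(22, 0.22), P(Y > 22) = P(X ≤ 4).
  k=0: C(22,0)·0.22^0·0.78^22 = 0.004227
  k=1: C(22,1)·0.22^1·0.78^21 = 0.026232
  k=2: C(22,2)·0.22^2·0.78^20 = 0.077687
  k=3: C(22,3)·0.22^3·0.78^19 = 0.146078
  k=4: C(22,4)·0.22^4·0.78^18 = 0.195708
P(X ≤ 4) = 0.449933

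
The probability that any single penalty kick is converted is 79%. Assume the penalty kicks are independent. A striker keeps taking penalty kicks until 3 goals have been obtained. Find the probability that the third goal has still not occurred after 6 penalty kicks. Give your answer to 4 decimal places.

0.0202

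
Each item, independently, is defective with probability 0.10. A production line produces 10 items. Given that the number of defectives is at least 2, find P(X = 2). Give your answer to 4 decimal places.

X ~ Binomial(10, 0.10). Want P(X=2 | X≥2) = P(X=2) / P(X≥2).
P(X=2) = C(10,2)·0.10^2·0.90^8 = 0.193710
P(X≥2) = 1 − 0.348678 − 0.387420 = 0.263901
Ratio = 0.193710 / 0.263901 = 0.734026

0.7340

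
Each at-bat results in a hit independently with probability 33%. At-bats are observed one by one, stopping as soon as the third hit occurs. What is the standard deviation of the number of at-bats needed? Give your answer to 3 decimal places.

4.296

Y = total at-bats until the third success; negative binomial with r=3, p=0.33.
SD(Y) = √[r(1−p)/p²] = √(18.45730) = 4.29620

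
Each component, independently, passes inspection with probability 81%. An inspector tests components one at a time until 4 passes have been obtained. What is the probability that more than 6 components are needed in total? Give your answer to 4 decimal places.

0.0870

Needing more than 6 components ⇔ fewer than 4 successes in the first 6. With X ~ Binomial(6, 0.81), P(Y > 6) = P(X ≤ 3).
  k=0: C(6,0)·0.81^0·0.19^6 = 0.000047
  k=1: C(6,1)·0.81^1·0.19^5 = 0.001203
  k=2: C(6,2)·0.81^2·0.19^4 = 0.012826
  k=3: C(6,3)·0.81^3·0.19^3 = 0.072903
P(X ≤ 3) = 0.086979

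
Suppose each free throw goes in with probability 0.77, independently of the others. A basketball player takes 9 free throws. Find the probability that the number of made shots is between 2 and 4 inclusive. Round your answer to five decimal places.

X ~ Binomial(9, 0.77); P(2 ≤ X ≤ 4) = Σ C(9,k) p^k (1−p)^(9−k) over k:
  k=2: C(9,2)·0.77^2·0.23^7 = 0.0007267
  k=3: C(9,3)·0.77^3·0.23^6 = 0.0056770
  k=4: C(9,4)·0.77^4·0.23^5 = 0.0285084
Total = 0.0349121

0.03491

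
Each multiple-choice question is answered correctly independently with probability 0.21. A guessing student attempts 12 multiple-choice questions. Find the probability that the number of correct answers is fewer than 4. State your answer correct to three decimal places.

X ~ Binomial(12, 0.21); P(X ≤ 3) = Σ C(12,k) p^k (1−p)^(12−k) over k:
  k=0: C(12,0)·0.21^0·0.79^12 = 0.05909
  k=1: C(12,1)·0.21^1·0.79^11 = 0.18849
  k=2: C(12,2)·0.21^2·0.79^10 = 0.27558
  k=3: C(12,3)·0.21^3·0.79^9 = 0.24419
Total = 0.76736

0.767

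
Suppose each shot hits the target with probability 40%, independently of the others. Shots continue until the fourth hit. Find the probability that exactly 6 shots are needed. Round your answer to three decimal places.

0.092

Y = trial on which the fourth success occurs; negative binomial, r=4, p=0.40.
P(Y=6) = C(5,3) · p^4 · (1−p)^2
= 10 · 0.0256 · 0.36 = 0.09216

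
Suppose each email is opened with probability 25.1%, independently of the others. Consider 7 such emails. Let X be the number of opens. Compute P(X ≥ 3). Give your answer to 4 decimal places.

X ~ Binomial(7, 0.251); P(X ≥ 3) = Σ C(7,k) p^k (1−p)^(7−k) over k:
  k=3: C(7,3)·0.251^3·0.749^4 = 0.174187
  k=4: C(7,4)·0.251^4·0.749^3 = 0.058373
  k=5: C(7,5)·0.251^5·0.749^2 = 0.011737
  k=6: C(7,6)·0.251^6·0.749^1 = 0.001311
  k=7: C(7,7)·0.251^7·0.749^0 = 0.000063
Total = 0.245670

0.2457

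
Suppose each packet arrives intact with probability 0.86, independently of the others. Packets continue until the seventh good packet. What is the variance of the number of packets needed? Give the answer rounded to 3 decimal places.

1.325

Y = total packets until the seventh success; negative binomial with r=7, p=0.86.
Var(Y) = r(1−p)/p² = 7·0.14 / 0.86² = 1.32504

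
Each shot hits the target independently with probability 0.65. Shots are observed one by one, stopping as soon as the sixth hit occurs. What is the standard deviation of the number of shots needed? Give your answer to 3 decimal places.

2.229

Y = total shots until the sixth success; negative binomial with r=6, p=0.65.
SD(Y) = √[r(1−p)/p²] = √(4.97041) = 2.22944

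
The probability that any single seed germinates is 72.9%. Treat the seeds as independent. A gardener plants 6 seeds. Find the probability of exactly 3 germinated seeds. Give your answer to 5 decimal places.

0.15421

X ~ Binomial(n=6, p=0.729).
P(X=3) = C(6,3) · p^3 · (1−p)^3
= 20 · 0.38742 · 0.019903 = 0.1542128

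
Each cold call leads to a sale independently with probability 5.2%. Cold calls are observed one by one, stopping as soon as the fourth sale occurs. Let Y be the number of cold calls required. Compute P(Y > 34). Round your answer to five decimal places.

0.90164

Needing more than 34 cold calls ⇔ fewer than 4 successes in the first 34. With X ~ Binomial(34, 0.052), P(Y > 34) = P(X ≤ 3).
  k=0: C(34,0)·0.052^0·0.948^34 = 0.1627359
  k=1: C(34,1)·0.052^1·0.948^33 = 0.3034991
  k=2: C(34,2)·0.052^2·0.948^32 = 0.2746859
  k=3: C(34,3)·0.052^3·0.948^31 = 0.1607164
P(X ≤ 3) = 0.9016373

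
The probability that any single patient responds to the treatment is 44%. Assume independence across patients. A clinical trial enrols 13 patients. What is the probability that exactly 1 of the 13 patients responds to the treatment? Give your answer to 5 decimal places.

X ~ Binomial(n=13, p=0.44).
P(X=1) = C(13,1) · p^1 · (1−p)^12
= 13 · 0.44 · 0.00095117 = 0.0054407

0.00544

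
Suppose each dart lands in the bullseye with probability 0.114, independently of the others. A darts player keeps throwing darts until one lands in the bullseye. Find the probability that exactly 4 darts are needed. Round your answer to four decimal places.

0.0793

Geometric (trials to first success), p = 0.114.
P(Y = 4) = (1−p)^3 · p = 0.69551 · 0.114 = 0.079288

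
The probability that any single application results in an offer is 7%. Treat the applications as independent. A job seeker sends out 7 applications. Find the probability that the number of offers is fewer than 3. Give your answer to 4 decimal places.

X ~ Binomial(7, 0.07); P(X ≤ 2) = Σ C(7,k) p^k (1−p)^(7−k) over k:
  k=0: C(7,0)·0.07^0·0.93^7 = 0.601701
  k=1: C(7,1)·0.07^1·0.93^6 = 0.317025
  k=2: C(7,2)·0.07^2·0.93^5 = 0.071586
Total = 0.990312

0.9903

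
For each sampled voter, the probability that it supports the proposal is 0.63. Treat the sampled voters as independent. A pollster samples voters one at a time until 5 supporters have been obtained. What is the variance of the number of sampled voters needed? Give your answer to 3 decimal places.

Y = total sampled voters until the fifth success; negative binomial with r=5, p=0.63.
Var(Y) = r(1−p)/p² = 5·0.37 / 0.63² = 4.66112

4.661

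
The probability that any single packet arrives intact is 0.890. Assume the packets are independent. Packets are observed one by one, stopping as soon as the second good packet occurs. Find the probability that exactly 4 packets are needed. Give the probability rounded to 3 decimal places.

0.029

Y = trial on which the second success occurs; negative binomial, r=2, p=0.89.
P(Y=4) = C(3,1) · p^2 · (1−p)^2
= 3 · 0.7921 · 0.0121 = 0.02875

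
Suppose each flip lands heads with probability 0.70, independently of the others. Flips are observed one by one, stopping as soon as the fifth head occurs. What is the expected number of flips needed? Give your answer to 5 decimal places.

Y = total flips until the fifth success; negative binomial with r=5, p=0.70.
E[Y] = r / p = 5 / 0.70 = 7.1428571

7.14286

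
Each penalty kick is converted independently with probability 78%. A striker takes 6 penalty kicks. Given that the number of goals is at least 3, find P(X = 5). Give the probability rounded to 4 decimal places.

0.3904

X ~ Binomial(6, 0.78). Want P(X=5 | X≥3) = P(X=5) / P(X≥3).
P(X=5) = C(6,5)·0.78^5·0.22^1 = 0.381107
P(X≥3) = 1 − 0.000113 − 0.002412 − 0.021378 = 0.976097
Ratio = 0.381107 / 0.976097 = 0.390440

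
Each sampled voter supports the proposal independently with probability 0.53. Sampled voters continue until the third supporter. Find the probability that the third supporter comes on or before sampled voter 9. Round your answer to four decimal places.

0.9363

Finishing within 9 sampled voters ⇔ at least 3 successes in the first 9. With X ~ Binomial(9, 0.53), P(Y ≤ 9) = 1 − P(X ≤ 2).
  k=0: C(9,0)·0.53^0·0.47^9 = 0.001119
  k=1: C(9,1)·0.53^1·0.47^8 = 0.011358
  k=2: C(9,2)·0.53^2·0.47^7 = 0.051232
1 − 0.063709 = 0.936291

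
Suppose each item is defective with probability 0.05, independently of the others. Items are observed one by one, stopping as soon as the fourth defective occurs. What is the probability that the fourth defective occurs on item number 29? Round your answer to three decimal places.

0.006

Y = trial on which the fourth success occurs; negative binomial, r=4, p=0.05.
P(Y=29) = C(28,3) · p^4 · (1−p)^25
= 3276 · 6.25e-06 · 0.27739 = 0.00568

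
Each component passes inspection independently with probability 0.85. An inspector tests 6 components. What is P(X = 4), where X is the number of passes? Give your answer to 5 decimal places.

0.17618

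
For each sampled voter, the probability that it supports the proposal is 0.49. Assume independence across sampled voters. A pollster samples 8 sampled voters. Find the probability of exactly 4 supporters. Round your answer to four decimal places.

0.2730

X ~ Binomial(n=8, p=0.49).
P(X=4) = C(8,4) · p^4 · (1−p)^4
= 70 · 0.057648 · 0.067652 = 0.273000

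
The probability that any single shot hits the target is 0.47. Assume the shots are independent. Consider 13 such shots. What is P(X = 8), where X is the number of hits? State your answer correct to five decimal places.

0.12816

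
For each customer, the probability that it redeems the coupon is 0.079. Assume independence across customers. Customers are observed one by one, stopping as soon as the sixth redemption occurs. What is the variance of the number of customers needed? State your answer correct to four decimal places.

885.4350

Y = total customers until the sixth success; negative binomial with r=6, p=0.079.
Var(Y) = r(1−p)/p² = 6·0.921 / 0.079² = 885.435026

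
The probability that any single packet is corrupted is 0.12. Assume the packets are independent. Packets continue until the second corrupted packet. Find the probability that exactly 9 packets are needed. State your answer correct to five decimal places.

0.04708

Y = trial on which the second success occurs; negative binomial, r=2, p=0.12.
P(Y=9) = C(8,1) · p^2 · (1−p)^7
= 8 · 0.0144 · 0.40868 = 0.0470794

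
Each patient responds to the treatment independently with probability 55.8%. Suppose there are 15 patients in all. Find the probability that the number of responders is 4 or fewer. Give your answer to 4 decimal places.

0.0219

X ~ Binomial(15, 0.558); P(X ≤ 4) = Σ C(15,k) p^k (1−p)^(15−k) over k:
  k=0: C(15,0)·0.558^0·0.442^15 = 0.000005
  k=1: C(15,1)·0.558^1·0.442^14 = 0.000091
  k=2: C(15,2)·0.558^2·0.442^13 = 0.000803
  k=3: C(15,3)·0.558^3·0.442^12 = 0.004395
  k=4: C(15,4)·0.558^4·0.442^11 = 0.016646
Total = 0.021941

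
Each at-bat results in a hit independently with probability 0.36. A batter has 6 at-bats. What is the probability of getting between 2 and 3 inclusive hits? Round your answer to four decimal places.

X ~ Binomial(6, 0.36); P(2 ≤ X ≤ 3) = Σ C(6,k) p^k (1−p)^(6−k) over k:
  k=2: C(6,2)·0.36^2·0.64^4 = 0.326149
  k=3: C(6,3)·0.36^3·0.64^3 = 0.244612
Total = 0.570761

0.5708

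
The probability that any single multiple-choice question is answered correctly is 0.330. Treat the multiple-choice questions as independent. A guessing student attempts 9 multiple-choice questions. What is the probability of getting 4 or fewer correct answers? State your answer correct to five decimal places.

0.86022

X ~ Binomial(9, 0.33); P(X ≤ 4) = Σ C(9,k) p^k (1−p)^(9−k) over k:
  k=0: C(9,0)·0.33^0·0.67^9 = 0.0272065
  k=1: C(9,1)·0.33^1·0.67^8 = 0.1206021
  k=2: C(9,2)·0.33^2·0.67^7 = 0.2376041
  k=3: C(9,3)·0.33^3·0.67^6 = 0.2730674
  k=4: C(9,4)·0.33^4·0.67^5 = 0.2017439
Total = 0.8602241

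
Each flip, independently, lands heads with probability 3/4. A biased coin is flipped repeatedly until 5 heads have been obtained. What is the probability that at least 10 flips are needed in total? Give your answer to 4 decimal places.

Needing more than 9 flips ⇔ fewer than 5 successes in the first 9. With X ~ Binomial(9, 0.75), P(Y > 9) = P(X ≤ 4).
  k=0: C(9,0)·0.75^0·0.25^9 = 0.000004
  k=1: C(9,1)·0.75^1·0.25^8 = 0.000103
  k=2: C(9,2)·0.75^2·0.25^7 = 0.001236
  k=3: C(9,3)·0.75^3·0.25^6 = 0.008652
  k=4: C(9,4)·0.75^4·0.25^5 = 0.038933
P(X ≤ 4) = 0.048927

0.0489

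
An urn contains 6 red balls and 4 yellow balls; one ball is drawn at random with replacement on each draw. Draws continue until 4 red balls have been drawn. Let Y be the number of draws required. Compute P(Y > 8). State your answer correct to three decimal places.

0.174

Needing more than 8 draws ⇔ fewer than 4 successes in the first 8. With X ~ Binomial(8, 0.60), P(Y > 8) = P(X ≤ 3).
  k=0: C(8,0)·0.60^0·0.40^8 = 0.00066
  k=1: C(8,1)·0.60^1·0.40^7 = 0.00786
  k=2: C(8,2)·0.60^2·0.40^6 = 0.04129
  k=3: C(8,3)·0.60^3·0.40^5 = 0.12386
P(X ≤ 3) = 0.17367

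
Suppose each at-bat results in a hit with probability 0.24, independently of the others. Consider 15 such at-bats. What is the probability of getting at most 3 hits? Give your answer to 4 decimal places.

X ~ Binomial(15, 0.24); P(X ≤ 3) = Σ C(15,k) p^k (1−p)^(15−k) over k:
  k=0: C(15,0)·0.24^0·0.76^15 = 0.016301
  k=1: C(15,1)·0.24^1·0.76^14 = 0.077213
  k=2: C(15,2)·0.24^2·0.76^13 = 0.170682
  k=3: C(15,3)·0.24^3·0.76^12 = 0.233565
Total = 0.497762

0.4978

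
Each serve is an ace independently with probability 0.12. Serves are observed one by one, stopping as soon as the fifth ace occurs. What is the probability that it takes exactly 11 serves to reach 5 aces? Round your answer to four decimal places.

Y = trial on which the fifth success occurs; negative binomial, r=5, p=0.12.
P(Y=11) = C(10,4) · p^5 · (1−p)^6
= 210 · 2.4883e-05 · 0.4644 = 0.002427

0.0024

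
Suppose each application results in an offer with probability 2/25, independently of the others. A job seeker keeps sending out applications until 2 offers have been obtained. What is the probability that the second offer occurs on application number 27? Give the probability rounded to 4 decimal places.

0.0207

Y = trial on which the second success occurs; negative binomial, r=2, p=0.08.
P(Y=27) = C(26,1) · p^2 · (1−p)^25
= 26 · 0.0064 · 0.12436 = 0.020694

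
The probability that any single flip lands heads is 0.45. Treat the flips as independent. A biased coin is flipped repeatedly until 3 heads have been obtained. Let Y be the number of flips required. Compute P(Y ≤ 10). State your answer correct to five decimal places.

Finishing within 10 flips ⇔ at least 3 successes in the first 10. With X ~ Binomial(10, 0.45), P(Y ≤ 10) = 1 − P(X ≤ 2).
  k=0: C(10,0)·0.45^0·0.55^10 = 0.0025330
  k=1: C(10,1)·0.45^1·0.55^9 = 0.0207241
  k=2: C(10,2)·0.45^2·0.55^8 = 0.0763026
1 − 0.0995597 = 0.9004403

0.90044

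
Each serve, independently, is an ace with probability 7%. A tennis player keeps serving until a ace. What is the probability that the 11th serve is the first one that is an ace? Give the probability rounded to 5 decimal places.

Geometric (trials to first success), p = 0.07.
P(Y = 11) = (1−p)^10 · p = 0.48398 · 0.07 = 0.0338788

0.03388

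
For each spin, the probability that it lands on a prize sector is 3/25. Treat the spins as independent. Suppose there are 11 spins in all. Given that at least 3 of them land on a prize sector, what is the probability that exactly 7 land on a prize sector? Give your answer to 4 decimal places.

X ~ Binomial(11, 0.12). Want P(X=7 | X≥3) = P(X=7) / P(X≥3).
P(X=7) = C(11,7)·0.12^7·0.88^4 = 0.000071
P(X≥3) = 1 − 0.245081 − 0.367621 − 0.250651 = 0.136647
Ratio = 0.000071 / 0.136647 = 0.000519

0.0005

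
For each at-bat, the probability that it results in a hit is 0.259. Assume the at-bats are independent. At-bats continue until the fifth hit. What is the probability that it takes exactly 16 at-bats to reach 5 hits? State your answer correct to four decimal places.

0.0588

Y = trial on which the fifth success occurs; negative binomial, r=5, p=0.259.
P(Y=16) = C(15,4) · p^5 · (1−p)^11
= 1365 · 0.0011655 · 0.036983 = 0.058834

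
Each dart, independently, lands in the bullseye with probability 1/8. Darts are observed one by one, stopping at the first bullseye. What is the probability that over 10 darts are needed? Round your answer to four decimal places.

0.2631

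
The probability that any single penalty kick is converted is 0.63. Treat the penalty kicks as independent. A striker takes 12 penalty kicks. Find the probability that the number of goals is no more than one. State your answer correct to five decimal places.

0.00014

X ~ Binomial(12, 0.63); P(X ≤ 1) = Σ C(12,k) p^k (1−p)^(12−k) over k:
  k=0: C(12,0)·0.63^0·0.37^12 = 0.0000066
  k=1: C(12,1)·0.63^1·0.37^11 = 0.0001345
Total = 0.0001411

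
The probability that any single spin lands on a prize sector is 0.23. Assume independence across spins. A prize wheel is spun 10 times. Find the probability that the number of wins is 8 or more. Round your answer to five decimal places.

X ~ Binomial(10, 0.23); P(X ≥ 8) = Σ C(10,k) p^k (1−p)^(10−k) over k:
  k=8: C(10,8)·0.23^8·0.77^2 = 0.0002089
  k=9: C(10,9)·0.23^9·0.77^1 = 0.0000139
  k=10: C(10,10)·0.23^10·0.77^0 = 0.0000004
Total = 0.0002232

0.00022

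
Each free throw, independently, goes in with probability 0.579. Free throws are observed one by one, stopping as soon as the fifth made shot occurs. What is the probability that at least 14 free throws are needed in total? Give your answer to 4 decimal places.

Needing more than 13 free throws ⇔ fewer than 5 successes in the first 13. With X ~ Binomial(13, 0.579), P(Y > 13) = P(X ≤ 4).
  k=0: C(13,0)·0.579^0·0.421^13 = 0.000013
  k=1: C(13,1)·0.579^1·0.421^12 = 0.000233
  k=2: C(13,2)·0.579^2·0.421^11 = 0.001926
  k=3: C(13,3)·0.579^3·0.421^10 = 0.009710
  k=4: C(13,4)·0.579^4·0.421^9 = 0.033386
P(X ≤ 4) = 0.045268

0.0453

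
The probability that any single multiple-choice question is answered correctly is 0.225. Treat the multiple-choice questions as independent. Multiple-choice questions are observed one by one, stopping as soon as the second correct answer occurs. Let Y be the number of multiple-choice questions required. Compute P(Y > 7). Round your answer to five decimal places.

0.50919

Needing more than 7 multiple-choice questions ⇔ fewer than 2 successes in the first 7. With X ~ Binomial(7, 0.225), P(Y > 7) = P(X ≤ 1).
  k=0: C(7,0)·0.225^0·0.775^7 = 0.1679237
  k=1: C(7,1)·0.225^1·0.775^6 = 0.3412642
P(X ≤ 1) = 0.5091879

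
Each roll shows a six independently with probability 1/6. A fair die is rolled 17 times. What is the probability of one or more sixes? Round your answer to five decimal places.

P(at least one) = 1 − P(none) = 1 − (1 − 0.166667)^17
= 1 − 0.0450732 = 0.9549268

0.95493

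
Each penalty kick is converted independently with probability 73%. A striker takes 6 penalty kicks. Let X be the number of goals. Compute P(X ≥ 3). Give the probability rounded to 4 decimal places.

0.9508

X ~ Binomial(6, 0.73); P(X ≥ 3) = Σ C(6,k) p^k (1−p)^(6−k) over k:
  k=3: C(6,3)·0.73^3·0.27^3 = 0.153140
  k=4: C(6,4)·0.73^4·0.27^2 = 0.310535
  k=5: C(6,5)·0.73^5·0.27^1 = 0.335838
  k=6: C(6,6)·0.73^6·0.27^0 = 0.151334
Total = 0.950847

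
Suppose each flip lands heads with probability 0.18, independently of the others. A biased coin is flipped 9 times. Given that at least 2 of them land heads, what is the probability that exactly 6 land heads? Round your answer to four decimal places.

X ~ Binomial(9, 0.18). Want P(X=6 | X≥2) = P(X=6) / P(X≥2).
P(X=6) = C(9,6)·0.18^6·0.82^3 = 0.001575
P(X≥2) = 1 − 0.167620 − 0.331151 = 0.501230
Ratio = 0.001575 / 0.501230 = 0.003143

0.0031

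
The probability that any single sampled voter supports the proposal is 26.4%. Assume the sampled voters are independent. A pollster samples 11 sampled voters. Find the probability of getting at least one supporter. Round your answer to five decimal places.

0.96567

P(at least one) = 1 − P(none) = 1 − (1 − 0.264)^11
= 1 − 0.0343286 = 0.9656714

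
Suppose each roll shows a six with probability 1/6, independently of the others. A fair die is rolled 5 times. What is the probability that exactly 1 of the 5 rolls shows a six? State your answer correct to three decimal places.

0.402

X ~ Binomial(n=5, p=0.166667).
P(X=1) = C(5,1) · p^1 · (1−p)^4
= 5 · 0.16667 · 0.48225 = 0.40188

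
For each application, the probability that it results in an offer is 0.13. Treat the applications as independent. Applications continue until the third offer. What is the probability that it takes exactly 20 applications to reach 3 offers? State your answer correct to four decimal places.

Y = trial on which the third success occurs; negative binomial, r=3, p=0.13.
P(Y=20) = C(19,2) · p^3 · (1−p)^17
= 171 · 0.002197 · 0.093719 = 0.035209

0.0352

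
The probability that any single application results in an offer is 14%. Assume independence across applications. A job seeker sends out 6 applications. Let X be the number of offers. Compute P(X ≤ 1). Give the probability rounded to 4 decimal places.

0.7997

X ~ Binomial(6, 0.14); P(X ≤ 1) = Σ C(6,k) p^k (1−p)^(6−k) over k:
  k=0: C(6,0)·0.14^0·0.86^6 = 0.404567
  k=1: C(6,1)·0.14^1·0.86^5 = 0.395159
Total = 0.799726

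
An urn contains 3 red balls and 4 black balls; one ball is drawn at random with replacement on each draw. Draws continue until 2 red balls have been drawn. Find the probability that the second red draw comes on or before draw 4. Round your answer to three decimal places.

Finishing within 4 draws ⇔ at least 2 successes in the first 4. With X ~ Binomial(4, 0.428571), P(Y ≤ 4) = 1 − P(X ≤ 1).
  k=0: C(4,0)·0.428571^0·0.571429^4 = 0.10662
  k=1: C(4,1)·0.428571^1·0.571429^3 = 0.31987
1 − 0.42649 = 0.57351

0.574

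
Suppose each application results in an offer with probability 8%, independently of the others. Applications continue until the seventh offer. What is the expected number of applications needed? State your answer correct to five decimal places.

87.50000

Y = total applications until the seventh success; negative binomial with r=7, p=0.08.
E[Y] = r / p = 7 / 0.08 = 87.5000000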